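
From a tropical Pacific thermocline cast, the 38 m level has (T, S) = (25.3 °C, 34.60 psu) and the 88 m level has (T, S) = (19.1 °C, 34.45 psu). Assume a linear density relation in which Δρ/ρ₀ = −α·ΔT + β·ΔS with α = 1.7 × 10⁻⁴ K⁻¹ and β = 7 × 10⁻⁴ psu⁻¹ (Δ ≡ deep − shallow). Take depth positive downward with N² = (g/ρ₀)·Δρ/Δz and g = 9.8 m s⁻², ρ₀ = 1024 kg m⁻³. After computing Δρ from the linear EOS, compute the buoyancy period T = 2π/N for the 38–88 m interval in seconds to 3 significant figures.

461 s

ΔT = -6.2 K, ΔS = -0.15 psu (deep − shallow).
Δρ/ρ₀ = −αΔT + βΔS = 1.054 × 10⁻³ − 1.05 × 10⁻⁴ = 9.49 × 10⁻⁴, so Δρ ≈ 0.9718 kg m⁻³.
N² = (g/ρ₀)·Δρ/Δz = g·(Δρ/ρ₀)/Δz = 9.8 × 9.49 × 10⁻⁴ / 50 = 1.8600 × 10⁻⁴ s⁻².
N = √(1.8600 × 10⁻⁴) = 0.013638 rad s⁻¹ → T = 2π/N = 460.71 s ≈ 461 s.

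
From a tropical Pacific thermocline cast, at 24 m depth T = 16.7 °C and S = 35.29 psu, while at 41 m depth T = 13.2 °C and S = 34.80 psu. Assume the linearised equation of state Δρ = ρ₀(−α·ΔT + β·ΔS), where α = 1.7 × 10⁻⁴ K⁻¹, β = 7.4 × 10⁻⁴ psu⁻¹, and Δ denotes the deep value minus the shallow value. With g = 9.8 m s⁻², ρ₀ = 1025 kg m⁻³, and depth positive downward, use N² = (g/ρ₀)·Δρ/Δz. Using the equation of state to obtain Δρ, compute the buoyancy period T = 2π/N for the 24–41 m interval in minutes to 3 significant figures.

9.05 min

ΔT = -3.5 K, ΔS = -0.49 psu (deep − shallow).
Δρ/ρ₀ = −αΔT + βΔS = 5.95 × 10⁻⁴ − 3.626 × 10⁻⁴ = 2.324 × 10⁻⁴, so Δρ ≈ 0.2382 kg m⁻³.
N² = (g/ρ₀)·Δρ/Δz = g·(Δρ/ρ₀)/Δz = 9.8 × 2.324 × 10⁻⁴ / 17 = 1.3397 × 10⁻⁴ s⁻².
N = √(1.3397 × 10⁻⁴) = 0.011575 rad s⁻¹ → T = 2π/N = 542.82 s = 9.0470 min ≈ 9.05 min.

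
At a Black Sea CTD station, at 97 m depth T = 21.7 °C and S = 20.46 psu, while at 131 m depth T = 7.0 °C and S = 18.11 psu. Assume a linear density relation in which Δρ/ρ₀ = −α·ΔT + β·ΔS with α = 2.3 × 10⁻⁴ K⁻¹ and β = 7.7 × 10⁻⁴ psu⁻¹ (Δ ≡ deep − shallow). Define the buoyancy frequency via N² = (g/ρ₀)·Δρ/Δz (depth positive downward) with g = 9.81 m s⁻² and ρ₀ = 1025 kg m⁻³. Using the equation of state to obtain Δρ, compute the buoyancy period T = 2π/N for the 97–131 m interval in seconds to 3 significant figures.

ΔT = -14.7 K, ΔS = -2.35 psu (deep − shallow).
Δρ/ρ₀ = −αΔT + βΔS = 3.381 × 10⁻³ − 1.8095 × 10⁻³ = 1.5715 × 10⁻³, so Δρ ≈ 1.611 kg m⁻³.
N² = (g/ρ₀)·Δρ/Δz = g·(Δρ/ρ₀)/Δz = 9.81 × 1.5715 × 10⁻³ / 34 = 4.5342 × 10⁻⁴ s⁻².
N = √(4.5342 × 10⁻⁴) = 0.021294 rad s⁻¹ → T = 2π/N = 295.07 s ≈ 295 s.

295 s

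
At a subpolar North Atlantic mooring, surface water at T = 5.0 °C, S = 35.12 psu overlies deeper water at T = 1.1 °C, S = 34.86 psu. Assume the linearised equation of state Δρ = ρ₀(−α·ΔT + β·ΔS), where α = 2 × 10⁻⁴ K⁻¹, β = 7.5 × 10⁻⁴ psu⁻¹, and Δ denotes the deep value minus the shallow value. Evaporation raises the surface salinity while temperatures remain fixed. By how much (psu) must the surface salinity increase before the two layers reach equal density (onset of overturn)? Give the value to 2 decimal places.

0.78 psu

Neutral buoyancy requires −α(T_deep − T_surf) + β(S_deep − S_surf′) = 0.
S_surf′ = S_deep − (α/β)·ΔT = 34.86 − (2 × 10⁻⁴/7.5 × 10⁻⁴)·(-3.9) = 35.9000 psu.
Increase required: 35.9000 − 35.12 = 0.7800 psu.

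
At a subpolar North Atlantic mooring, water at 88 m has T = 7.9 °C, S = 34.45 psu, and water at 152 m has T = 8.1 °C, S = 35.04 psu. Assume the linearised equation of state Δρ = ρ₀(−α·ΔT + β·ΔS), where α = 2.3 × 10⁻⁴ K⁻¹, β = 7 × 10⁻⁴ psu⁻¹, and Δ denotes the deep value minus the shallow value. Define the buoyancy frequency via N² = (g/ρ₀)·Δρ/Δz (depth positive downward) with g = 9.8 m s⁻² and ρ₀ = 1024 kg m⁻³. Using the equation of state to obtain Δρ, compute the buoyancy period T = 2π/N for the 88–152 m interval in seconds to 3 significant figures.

ΔT = +0.2 K, ΔS = +0.59 psu (deep − shallow).
Δρ/ρ₀ = −αΔT + βΔS = -4.60 × 10⁻⁵ + 4.13 × 10⁻⁴ = 3.67 × 10⁻⁴, so Δρ ≈ 0.3758 kg m⁻³.
N² = (g/ρ₀)·Δρ/Δz = g·(Δρ/ρ₀)/Δz = 9.8 × 3.67 × 10⁻⁴ / 64 = 5.6197 × 10⁻⁵ s⁻².
N = √(5.6197 × 10⁻⁵) = 7.4965 × 10⁻³ rad s⁻¹ → T = 2π/N = 838.15 s ≈ 838 s.

838 s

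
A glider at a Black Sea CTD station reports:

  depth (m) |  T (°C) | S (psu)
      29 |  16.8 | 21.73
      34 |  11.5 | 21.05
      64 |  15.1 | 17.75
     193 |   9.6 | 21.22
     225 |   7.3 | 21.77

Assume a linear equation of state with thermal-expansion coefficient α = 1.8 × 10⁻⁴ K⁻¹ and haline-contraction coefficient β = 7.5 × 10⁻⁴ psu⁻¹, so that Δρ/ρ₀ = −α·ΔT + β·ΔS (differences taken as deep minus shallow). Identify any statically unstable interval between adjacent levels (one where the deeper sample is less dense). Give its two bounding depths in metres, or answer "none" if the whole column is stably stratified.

34–64 m

Evaluate Δρ/ρ₀ = −αΔT + βΔS across each adjacent pair:
  29–34 m: −αΔT+βΔS = −(1.8 × 10⁻⁴)(-5.3)+(7.5 × 10⁻⁴)(-0.68) = 4.4 × 10⁻⁴ → stable
  34–64 m: −αΔT+βΔS = −(1.8 × 10⁻⁴)(+3.6)+(7.5 × 10⁻⁴)(-3.30) = -3.1 × 10⁻³ → UNSTABLE
  64–193 m: −αΔT+βΔS = −(1.8 × 10⁻⁴)(-5.5)+(7.5 × 10⁻⁴)(+3.47) = 3.6 × 10⁻³ → stable
  193–225 m: −αΔT+βΔS = −(1.8 × 10⁻⁴)(-2.3)+(7.5 × 10⁻⁴)(+0.55) = 8.3 × 10⁻⁴ → stable
The 34–64 m interval has Δρ < 0: lighter water underlies denser water.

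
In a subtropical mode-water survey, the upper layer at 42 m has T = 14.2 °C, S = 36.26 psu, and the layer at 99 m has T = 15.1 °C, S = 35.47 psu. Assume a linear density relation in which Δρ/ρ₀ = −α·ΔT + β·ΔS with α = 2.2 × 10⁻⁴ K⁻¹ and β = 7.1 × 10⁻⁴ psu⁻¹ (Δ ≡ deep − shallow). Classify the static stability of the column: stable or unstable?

ΔT = 15.1 − 14.2 = +0.9 K and ΔS = 35.47 − 36.26 = -0.79 psu (deep − shallow).
−αΔT = -1.98 × 10⁻⁴; βΔS = -5.609 × 10⁻⁴; sum Δρ/ρ₀ = -7.589 × 10⁻⁴.
Δρ/ρ₀ < 0, so Δρ < 0: deeper water is lighter → statically unstable; the column would overturn.

unstable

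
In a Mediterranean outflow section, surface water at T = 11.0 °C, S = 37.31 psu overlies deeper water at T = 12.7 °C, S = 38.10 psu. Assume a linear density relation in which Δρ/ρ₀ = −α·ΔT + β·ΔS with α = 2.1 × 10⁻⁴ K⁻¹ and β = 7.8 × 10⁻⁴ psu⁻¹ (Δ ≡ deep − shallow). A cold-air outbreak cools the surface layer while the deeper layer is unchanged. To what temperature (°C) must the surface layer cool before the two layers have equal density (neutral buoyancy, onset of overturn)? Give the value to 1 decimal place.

Neutral buoyancy requires Δρ = 0, i.e. −α(T_deep − T_surf′) + β(S_deep − S_surf) = 0.
T_surf′ = T_deep − (β/α)·ΔS = 12.7 − (7.8 × 10⁻⁴/2.1 × 10⁻⁴)·(+0.79) = 9.766 °C.
Cooling required: 11.0 − (9.766) = 1.234 °C.

9.8 °C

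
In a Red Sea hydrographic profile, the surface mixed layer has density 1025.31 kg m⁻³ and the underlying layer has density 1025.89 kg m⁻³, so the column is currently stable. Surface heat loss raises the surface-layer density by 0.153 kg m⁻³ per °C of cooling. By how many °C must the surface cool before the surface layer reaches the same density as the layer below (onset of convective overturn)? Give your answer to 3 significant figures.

Density deficit of the surface layer: 1025.89 − 1025.31 = 0.58 kg m⁻³.
Required change = 0.58 / 0.153 = 3.79 °C.

3.79 °C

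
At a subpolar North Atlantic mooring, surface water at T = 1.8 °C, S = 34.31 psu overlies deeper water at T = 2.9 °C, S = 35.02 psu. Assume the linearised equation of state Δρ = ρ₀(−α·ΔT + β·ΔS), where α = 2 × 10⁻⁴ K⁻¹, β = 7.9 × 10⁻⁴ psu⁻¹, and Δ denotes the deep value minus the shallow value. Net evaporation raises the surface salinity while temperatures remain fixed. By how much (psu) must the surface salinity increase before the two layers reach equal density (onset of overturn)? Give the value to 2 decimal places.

Neutral buoyancy requires −α(T_deep − T_surf) + β(S_deep − S_surf′) = 0.
S_surf′ = S_deep − (α/β)·ΔT = 35.02 − (2 × 10⁻⁴/7.9 × 10⁻⁴)·(+1.1) = 34.7415 psu.
Increase required: 34.7415 − 34.31 = 0.4315 psu.

0.43 psu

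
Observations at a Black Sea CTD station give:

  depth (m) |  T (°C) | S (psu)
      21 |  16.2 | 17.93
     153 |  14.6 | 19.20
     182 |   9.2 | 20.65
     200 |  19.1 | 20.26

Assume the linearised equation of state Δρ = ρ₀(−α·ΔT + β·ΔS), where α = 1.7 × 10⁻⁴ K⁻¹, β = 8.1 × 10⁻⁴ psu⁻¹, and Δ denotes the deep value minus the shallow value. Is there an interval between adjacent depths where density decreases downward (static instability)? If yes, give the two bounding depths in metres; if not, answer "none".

Evaluate Δρ/ρ₀ = −αΔT + βΔS across each adjacent pair:
  21–153 m: −αΔT+βΔS = −(1.7 × 10⁻⁴)(-1.6)+(8.1 × 10⁻⁴)(+1.27) = 1.3 × 10⁻³ → stable
  153–182 m: −αΔT+βΔS = −(1.7 × 10⁻⁴)(-5.4)+(8.1 × 10⁻⁴)(+1.45) = 2.1 × 10⁻³ → stable
  182–200 m: −αΔT+βΔS = −(1.7 × 10⁻⁴)(+9.9)+(8.1 × 10⁻⁴)(-0.39) = -2.0 × 10⁻³ → UNSTABLE
The 182–200 m interval has Δρ < 0: lighter water underlies denser water.

182–200 m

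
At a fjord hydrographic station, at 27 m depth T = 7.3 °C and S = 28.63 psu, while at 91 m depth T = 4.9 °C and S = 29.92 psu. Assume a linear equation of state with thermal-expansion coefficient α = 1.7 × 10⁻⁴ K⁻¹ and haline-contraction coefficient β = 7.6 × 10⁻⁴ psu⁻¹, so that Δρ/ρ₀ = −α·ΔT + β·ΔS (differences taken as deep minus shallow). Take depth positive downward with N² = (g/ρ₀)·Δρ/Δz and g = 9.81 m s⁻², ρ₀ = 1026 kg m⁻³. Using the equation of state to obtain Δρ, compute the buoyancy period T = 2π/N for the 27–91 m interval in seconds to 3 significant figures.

431 s

ΔT = -2.4 K, ΔS = +1.29 psu (deep − shallow).
Δρ/ρ₀ = −αΔT + βΔS = 4.08 × 10⁻⁴ + 9.804 × 10⁻⁴ = 1.3884 × 10⁻³, so Δρ ≈ 1.424 kg m⁻³.
N² = (g/ρ₀)·Δρ/Δz = g·(Δρ/ρ₀)/Δz = 9.81 × 1.3884 × 10⁻³ / 64 = 2.1282 × 10⁻⁴ s⁻².
N = √(2.1282 × 10⁻⁴) = 0.014588 rad s⁻¹ → T = 2π/N = 430.71 s ≈ 431 s.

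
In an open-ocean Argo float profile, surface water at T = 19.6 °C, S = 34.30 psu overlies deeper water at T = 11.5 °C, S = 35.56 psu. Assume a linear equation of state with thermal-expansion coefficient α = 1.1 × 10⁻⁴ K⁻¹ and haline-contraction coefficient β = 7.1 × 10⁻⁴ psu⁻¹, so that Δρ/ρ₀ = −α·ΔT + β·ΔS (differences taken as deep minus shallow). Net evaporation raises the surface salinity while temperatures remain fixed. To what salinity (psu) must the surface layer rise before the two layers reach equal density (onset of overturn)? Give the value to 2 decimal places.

Neutral buoyancy requires −α(T_deep − T_surf) + β(S_deep − S_surf′) = 0.
S_surf′ = S_deep − (α/β)·ΔT = 35.56 − (1.1 × 10⁻⁴/7.1 × 10⁻⁴)·(-8.1) = 36.8149 psu.
Increase required: 36.8149 − 34.30 = 2.5149 psu.

36.81 psu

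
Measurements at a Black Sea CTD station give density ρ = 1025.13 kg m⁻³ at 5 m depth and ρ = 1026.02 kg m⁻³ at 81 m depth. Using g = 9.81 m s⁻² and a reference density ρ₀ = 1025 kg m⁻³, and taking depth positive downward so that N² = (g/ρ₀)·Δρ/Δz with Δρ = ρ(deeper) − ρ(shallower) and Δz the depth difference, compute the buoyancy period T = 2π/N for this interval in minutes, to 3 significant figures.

9.89 min

Δρ = 1026.02 − 1025.13 = 0.89 kg m⁻³ over Δz = 81 − 5 = 76 m.
N² = (9.81/1025) × (0.89/76) = 1.1208 × 10⁻⁴ s⁻².
N = √(1.1208 × 10⁻⁴) = 0.010587 rad s⁻¹, so T = 2π/N = 593.48 s = 9.8913 min ≈ 9.89 min.
Since Δρ > 0 the layer is stably stratified.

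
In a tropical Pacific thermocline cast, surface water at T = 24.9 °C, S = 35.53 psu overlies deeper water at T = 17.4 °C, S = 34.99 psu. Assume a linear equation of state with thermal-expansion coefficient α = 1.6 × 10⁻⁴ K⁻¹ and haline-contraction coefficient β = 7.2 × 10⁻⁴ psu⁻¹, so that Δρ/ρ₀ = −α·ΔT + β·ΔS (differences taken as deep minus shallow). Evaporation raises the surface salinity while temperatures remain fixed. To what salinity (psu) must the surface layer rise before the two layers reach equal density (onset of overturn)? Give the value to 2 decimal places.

Neutral buoyancy requires −α(T_deep − T_surf) + β(S_deep − S_surf′) = 0.
S_surf′ = S_deep − (α/β)·ΔT = 34.99 − (1.6 × 10⁻⁴/7.2 × 10⁻⁴)·(-7.5) = 36.6567 psu.
Increase required: 36.6567 − 35.53 = 1.1267 psu.

36.66 psu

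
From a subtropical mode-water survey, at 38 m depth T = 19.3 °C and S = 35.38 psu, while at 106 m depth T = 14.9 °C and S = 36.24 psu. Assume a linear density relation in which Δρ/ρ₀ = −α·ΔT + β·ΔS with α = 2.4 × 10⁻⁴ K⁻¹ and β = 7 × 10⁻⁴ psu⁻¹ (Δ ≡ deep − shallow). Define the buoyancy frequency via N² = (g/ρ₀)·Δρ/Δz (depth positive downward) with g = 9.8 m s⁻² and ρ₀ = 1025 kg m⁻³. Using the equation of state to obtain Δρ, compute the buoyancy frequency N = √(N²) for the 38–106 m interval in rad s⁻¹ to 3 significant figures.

0.0155 rad s⁻¹

ΔT = -4.4 K, ΔS = +0.86 psu (deep − shallow).
Δρ/ρ₀ = −αΔT + βΔS = 1.056 × 10⁻³ + 6.02 × 10⁻⁴ = 1.658 × 10⁻³, so Δρ ≈ 1.699 kg m⁻³.
N² = (g/ρ₀)·Δρ/Δz = g·(Δρ/ρ₀)/Δz = 9.8 × 1.658 × 10⁻³ / 68 = 2.3895 × 10⁻⁴ s⁻².
N = √(2.3895 × 10⁻⁴) = 0.015458 rad s⁻¹ ≈ 0.0155 rad s⁻¹.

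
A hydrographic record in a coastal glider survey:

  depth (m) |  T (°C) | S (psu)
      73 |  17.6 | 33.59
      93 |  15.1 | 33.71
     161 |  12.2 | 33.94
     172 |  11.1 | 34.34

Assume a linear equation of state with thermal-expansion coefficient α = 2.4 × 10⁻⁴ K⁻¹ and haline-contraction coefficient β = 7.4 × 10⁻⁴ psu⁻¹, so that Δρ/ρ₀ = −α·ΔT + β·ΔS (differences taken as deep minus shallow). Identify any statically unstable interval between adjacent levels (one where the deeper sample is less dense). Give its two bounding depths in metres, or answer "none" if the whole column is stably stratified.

Evaluate Δρ/ρ₀ = −αΔT + βΔS across each adjacent pair:
  73–93 m: −αΔT+βΔS = −(2.4 × 10⁻⁴)(-2.5)+(7.4 × 10⁻⁴)(+0.12) = 6.9 × 10⁻⁴ → stable
  93–161 m: −αΔT+βΔS = −(2.4 × 10⁻⁴)(-2.9)+(7.4 × 10⁻⁴)(+0.23) = 8.7 × 10⁻⁴ → stable
  161–172 m: −αΔT+βΔS = −(2.4 × 10⁻⁴)(-1.1)+(7.4 × 10⁻⁴)(+0.40) = 5.6 × 10⁻⁴ → stable
Every interval has Δρ > 0: the column is stably stratified throughout.

none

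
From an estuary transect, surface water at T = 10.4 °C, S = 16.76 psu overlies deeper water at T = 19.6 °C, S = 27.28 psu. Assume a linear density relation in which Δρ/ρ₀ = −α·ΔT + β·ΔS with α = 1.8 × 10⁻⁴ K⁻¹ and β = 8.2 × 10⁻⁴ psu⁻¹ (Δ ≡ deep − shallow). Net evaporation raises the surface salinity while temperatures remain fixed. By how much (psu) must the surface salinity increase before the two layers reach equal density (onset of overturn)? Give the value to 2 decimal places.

Neutral buoyancy requires −α(T_deep − T_surf) + β(S_deep − S_surf′) = 0.
S_surf′ = S_deep − (α/β)·ΔT = 27.28 − (1.8 × 10⁻⁴/8.2 × 10⁻⁴)·(+9.2) = 25.2605 psu.
Increase required: 25.2605 − 16.76 = 8.5005 psu.

8.50 psu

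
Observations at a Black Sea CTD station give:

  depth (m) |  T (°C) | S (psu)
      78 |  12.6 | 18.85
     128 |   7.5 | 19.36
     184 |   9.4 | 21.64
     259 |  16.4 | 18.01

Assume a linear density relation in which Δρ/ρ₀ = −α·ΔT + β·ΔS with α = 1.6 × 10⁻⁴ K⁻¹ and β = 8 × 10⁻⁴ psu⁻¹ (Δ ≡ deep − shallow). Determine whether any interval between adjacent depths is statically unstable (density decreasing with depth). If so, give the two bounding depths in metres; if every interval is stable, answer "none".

Evaluate Δρ/ρ₀ = −αΔT + βΔS across each adjacent pair:
  78–128 m: −αΔT+βΔS = −(1.6 × 10⁻⁴)(-5.1)+(8 × 10⁻⁴)(+0.51) = 1.2 × 10⁻³ → stable
  128–184 m: −αΔT+βΔS = −(1.6 × 10⁻⁴)(+1.9)+(8 × 10⁻⁴)(+2.28) = 1.5 × 10⁻³ → stable
  184–259 m: −αΔT+βΔS = −(1.6 × 10⁻⁴)(+7.0)+(8 × 10⁻⁴)(-3.63) = -4.0 × 10⁻³ → UNSTABLE
The 184–259 m interval has Δρ < 0: lighter water underlies denser water.

184–259 m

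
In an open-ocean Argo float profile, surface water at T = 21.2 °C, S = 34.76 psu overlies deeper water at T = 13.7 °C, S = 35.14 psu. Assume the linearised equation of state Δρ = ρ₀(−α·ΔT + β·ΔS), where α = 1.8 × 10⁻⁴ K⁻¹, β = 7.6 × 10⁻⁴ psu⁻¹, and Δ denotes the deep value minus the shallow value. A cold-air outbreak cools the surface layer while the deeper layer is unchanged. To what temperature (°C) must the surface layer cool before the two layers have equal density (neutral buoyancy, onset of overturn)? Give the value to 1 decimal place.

12.1 °C

Neutral buoyancy requires Δρ = 0, i.e. −α(T_deep − T_surf′) + β(S_deep − S_surf) = 0.
T_surf′ = T_deep − (β/α)·ΔS = 13.7 − (7.6 × 10⁻⁴/1.8 × 10⁻⁴)·(+0.38) = 12.096 °C.
Cooling required: 21.2 − (12.096) = 9.104 °C.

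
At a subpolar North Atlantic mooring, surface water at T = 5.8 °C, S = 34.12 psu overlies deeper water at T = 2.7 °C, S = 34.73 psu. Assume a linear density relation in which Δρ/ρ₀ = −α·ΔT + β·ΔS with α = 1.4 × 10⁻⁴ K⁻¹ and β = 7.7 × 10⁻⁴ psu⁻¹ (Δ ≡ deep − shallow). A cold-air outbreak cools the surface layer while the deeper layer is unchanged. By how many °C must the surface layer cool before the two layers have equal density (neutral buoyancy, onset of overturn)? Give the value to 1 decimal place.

6.5 °C

Neutral buoyancy requires Δρ = 0, i.e. −α(T_deep − T_surf′) + β(S_deep − S_surf) = 0.
T_surf′ = T_deep − (β/α)·ΔS = 2.7 − (7.7 × 10⁻⁴/1.4 × 10⁻⁴)·(+0.61) = -0.655 °C.
Cooling required: 5.8 − (-0.655) = 6.455 °C.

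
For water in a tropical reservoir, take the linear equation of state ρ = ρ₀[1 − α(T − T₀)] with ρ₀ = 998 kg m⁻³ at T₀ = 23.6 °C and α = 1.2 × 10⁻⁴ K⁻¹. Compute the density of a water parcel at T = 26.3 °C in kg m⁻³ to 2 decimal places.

997.68 kg m⁻³

T − T₀ = +2.7 K.
Bracket = 1 − α·(+2.7) = 1 + (-3.24 × 10⁻⁴) = 0.9996760.
ρ = 998 × 0.9996760 = 997.68 kg m⁻³.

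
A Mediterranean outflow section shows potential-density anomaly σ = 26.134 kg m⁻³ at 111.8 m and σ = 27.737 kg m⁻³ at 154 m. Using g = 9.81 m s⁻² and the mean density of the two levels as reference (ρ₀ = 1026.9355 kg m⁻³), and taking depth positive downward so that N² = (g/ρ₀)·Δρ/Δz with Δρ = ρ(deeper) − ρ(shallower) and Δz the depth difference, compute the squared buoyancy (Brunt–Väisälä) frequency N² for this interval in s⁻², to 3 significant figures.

Δρ = 1027.737 − 1026.134 = 1.603 kg m⁻³ over Δz = 154 − 111.8 = 42.2 m.
N² = (9.81/1026.9355) × (1.603/42.2) = 3.6287 × 10⁻⁴ s⁻² ≈ 3.63 × 10⁻⁴ s⁻².

3.63 × 10⁻⁴ s⁻²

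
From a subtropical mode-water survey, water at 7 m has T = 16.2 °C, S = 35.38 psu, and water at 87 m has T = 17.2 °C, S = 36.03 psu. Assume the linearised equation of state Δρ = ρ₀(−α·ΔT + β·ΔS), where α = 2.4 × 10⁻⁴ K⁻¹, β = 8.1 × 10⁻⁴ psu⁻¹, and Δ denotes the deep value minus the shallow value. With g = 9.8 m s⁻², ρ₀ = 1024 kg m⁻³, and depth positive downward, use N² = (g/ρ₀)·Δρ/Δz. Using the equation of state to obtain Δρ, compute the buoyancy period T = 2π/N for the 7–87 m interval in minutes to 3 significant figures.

17.7 min

ΔT = +1.0 K, ΔS = +0.65 psu (deep − shallow).
Δρ/ρ₀ = −αΔT + βΔS = -2.40 × 10⁻⁴ + 5.265 × 10⁻⁴ = 2.865 × 10⁻⁴, so Δρ ≈ 0.2934 kg m⁻³.
N² = (g/ρ₀)·Δρ/Δz = g·(Δρ/ρ₀)/Δz = 9.8 × 2.865 × 10⁻⁴ / 80 = 3.5096 × 10⁻⁵ s⁻².
N = √(3.5096 × 10⁻⁵) = 5.9242 × 10⁻³ rad s⁻¹ → T = 2π/N = 1.0606 × 10³ s = 17.677 min ≈ 17.7 min.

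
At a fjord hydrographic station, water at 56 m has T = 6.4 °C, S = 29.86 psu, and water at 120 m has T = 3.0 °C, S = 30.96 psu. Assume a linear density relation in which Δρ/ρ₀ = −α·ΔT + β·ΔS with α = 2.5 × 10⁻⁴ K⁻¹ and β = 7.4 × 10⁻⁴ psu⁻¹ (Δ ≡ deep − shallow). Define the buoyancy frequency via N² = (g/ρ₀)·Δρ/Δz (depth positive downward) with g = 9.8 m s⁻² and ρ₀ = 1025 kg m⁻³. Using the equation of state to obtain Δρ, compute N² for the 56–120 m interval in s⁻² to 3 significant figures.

2.55 × 10⁻⁴ s⁻²

ΔT = -3.4 K, ΔS = +1.10 psu (deep − shallow).
Δρ/ρ₀ = −αΔT + βΔS = 8.50 × 10⁻⁴ + 8.14 × 10⁻⁴ = 1.664 × 10⁻³, so Δρ ≈ 1.706 kg m⁻³.
N² = (g/ρ₀)·Δρ/Δz = g·(Δρ/ρ₀)/Δz = 9.8 × 1.664 × 10⁻³ / 64 = 2.5480 × 10⁻⁴ s⁻² ≈ 2.55 × 10⁻⁴ s⁻².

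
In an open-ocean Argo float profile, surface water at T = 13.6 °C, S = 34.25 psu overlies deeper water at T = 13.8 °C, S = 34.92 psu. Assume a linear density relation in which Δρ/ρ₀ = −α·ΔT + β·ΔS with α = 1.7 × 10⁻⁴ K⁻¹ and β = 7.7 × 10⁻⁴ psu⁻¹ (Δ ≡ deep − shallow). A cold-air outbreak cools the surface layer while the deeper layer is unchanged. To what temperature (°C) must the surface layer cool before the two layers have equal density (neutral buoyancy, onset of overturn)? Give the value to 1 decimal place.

10.8 °C

Neutral buoyancy requires Δρ = 0, i.e. −α(T_deep − T_surf′) + β(S_deep − S_surf) = 0.
T_surf′ = T_deep − (β/α)·ΔS = 13.8 − (7.7 × 10⁻⁴/1.7 × 10⁻⁴)·(+0.67) = 10.765 °C.
Cooling required: 13.6 − (10.765) = 2.835 °C.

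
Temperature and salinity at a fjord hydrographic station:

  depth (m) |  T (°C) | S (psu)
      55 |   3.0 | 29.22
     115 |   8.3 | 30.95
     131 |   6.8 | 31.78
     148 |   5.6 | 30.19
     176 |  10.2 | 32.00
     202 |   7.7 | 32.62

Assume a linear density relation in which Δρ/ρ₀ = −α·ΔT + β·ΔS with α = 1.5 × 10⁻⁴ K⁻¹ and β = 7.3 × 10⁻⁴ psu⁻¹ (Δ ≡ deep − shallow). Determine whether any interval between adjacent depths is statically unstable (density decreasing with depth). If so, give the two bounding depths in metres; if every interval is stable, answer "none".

Evaluate Δρ/ρ₀ = −αΔT + βΔS across each adjacent pair:
  55–115 m: −αΔT+βΔS = −(1.5 × 10⁻⁴)(+5.3)+(7.3 × 10⁻⁴)(+1.73) = 4.7 × 10⁻⁴ → stable
  115–131 m: −αΔT+βΔS = −(1.5 × 10⁻⁴)(-1.5)+(7.3 × 10⁻⁴)(+0.83) = 8.3 × 10⁻⁴ → stable
  131–148 m: −αΔT+βΔS = −(1.5 × 10⁻⁴)(-1.2)+(7.3 × 10⁻⁴)(-1.59) = -9.8 × 10⁻⁴ → UNSTABLE
  148–176 m: −αΔT+βΔS = −(1.5 × 10⁻⁴)(+4.6)+(7.3 × 10⁻⁴)(+1.81) = 6.3 × 10⁻⁴ → stable
  176–202 m: −αΔT+βΔS = −(1.5 × 10⁻⁴)(-2.5)+(7.3 × 10⁻⁴)(+0.62) = 8.3 × 10⁻⁴ → stable
The 131–148 m interval has Δρ < 0: lighter water underlies denser water.

131–148 m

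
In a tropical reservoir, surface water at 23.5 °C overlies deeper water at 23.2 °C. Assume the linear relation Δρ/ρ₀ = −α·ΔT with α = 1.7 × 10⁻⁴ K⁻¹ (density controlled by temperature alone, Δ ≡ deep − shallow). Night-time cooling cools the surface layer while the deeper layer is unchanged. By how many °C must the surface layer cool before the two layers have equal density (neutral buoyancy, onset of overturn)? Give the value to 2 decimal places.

With temperature the only control, equal density requires T_surf′ = T_deep.
T_surf′ = 23.2 °C.
Cooling required: 23.5 − 23.2 = 0.30 °C.

0.30 °C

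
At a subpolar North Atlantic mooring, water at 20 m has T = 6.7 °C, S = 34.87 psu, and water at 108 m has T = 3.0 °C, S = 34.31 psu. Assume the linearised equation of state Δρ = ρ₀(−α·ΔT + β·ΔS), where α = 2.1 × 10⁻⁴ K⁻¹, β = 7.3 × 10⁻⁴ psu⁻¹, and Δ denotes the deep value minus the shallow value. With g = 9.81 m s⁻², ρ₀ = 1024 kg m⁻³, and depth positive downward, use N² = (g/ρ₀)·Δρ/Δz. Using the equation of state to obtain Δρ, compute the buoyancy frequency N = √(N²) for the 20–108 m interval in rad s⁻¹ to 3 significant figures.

6.41 × 10⁻³ rad s⁻¹

ΔT = -3.7 K, ΔS = -0.56 psu (deep − shallow).
Δρ/ρ₀ = −αΔT + βΔS = 7.77 × 10⁻⁴ − 4.088 × 10⁻⁴ = 3.682 × 10⁻⁴, so Δρ ≈ 0.3770 kg m⁻³.
N² = (g/ρ₀)·Δρ/Δz = g·(Δρ/ρ₀)/Δz = 9.81 × 3.682 × 10⁻⁴ / 88 = 4.1046 × 10⁻⁵ s⁻².
N = √(4.1046 × 10⁻⁵) = 6.4067 × 10⁻³ rad s⁻¹ ≈ 6.41 × 10⁻³ rad s⁻¹.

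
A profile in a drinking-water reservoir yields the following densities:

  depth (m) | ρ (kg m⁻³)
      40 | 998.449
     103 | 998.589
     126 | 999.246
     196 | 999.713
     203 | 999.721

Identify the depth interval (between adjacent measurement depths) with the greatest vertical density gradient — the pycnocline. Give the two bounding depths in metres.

103–126 m

Compute the density gradient over each adjacent pair:
  40–103 m: Δρ/Δz = 0.140/63 = 2.2 × 10⁻³ kg m⁻⁴
  103–126 m: Δρ/Δz = 0.657/23 = 0.029 kg m⁻⁴
  126–196 m: Δρ/Δz = 0.467/70 = 6.7 × 10⁻³ kg m⁻⁴
  196–203 m: Δρ/Δz = 0.008/7 = 1.1 × 10⁻³ kg m⁻⁴
The largest gradient is in the 103–126 m interval — the pycnocline.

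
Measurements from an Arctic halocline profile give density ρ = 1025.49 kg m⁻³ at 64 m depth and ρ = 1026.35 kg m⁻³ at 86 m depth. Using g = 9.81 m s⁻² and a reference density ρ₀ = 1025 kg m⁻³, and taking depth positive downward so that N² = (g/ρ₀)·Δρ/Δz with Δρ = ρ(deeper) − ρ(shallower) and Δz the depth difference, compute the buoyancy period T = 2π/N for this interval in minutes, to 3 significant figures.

5.41 min

Δρ = 1026.35 − 1025.49 = 0.86 kg m⁻³ over Δz = 86 − 64 = 22 m.
N² = (9.81/1025) × (0.86/22) = 3.7413 × 10⁻⁴ s⁻².
N = √(3.7413 × 10⁻⁴) = 0.019342 rad s⁻¹, so T = 2π/N = 324.85 s = 5.4142 min ≈ 5.41 min.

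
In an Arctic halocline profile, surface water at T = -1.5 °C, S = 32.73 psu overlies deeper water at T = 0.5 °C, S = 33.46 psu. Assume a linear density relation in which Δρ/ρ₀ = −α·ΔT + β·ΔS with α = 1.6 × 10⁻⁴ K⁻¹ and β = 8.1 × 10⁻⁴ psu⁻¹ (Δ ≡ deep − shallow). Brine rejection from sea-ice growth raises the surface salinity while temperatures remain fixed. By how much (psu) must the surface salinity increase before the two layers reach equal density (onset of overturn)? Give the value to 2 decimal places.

0.33 psu

Neutral buoyancy requires −α(T_deep − T_surf) + β(S_deep − S_surf′) = 0.
S_surf′ = S_deep − (α/β)·ΔT = 33.46 − (1.6 × 10⁻⁴/8.1 × 10⁻⁴)·(+2.0) = 33.0649 psu.
Increase required: 33.0649 − 32.73 = 0.3349 psu.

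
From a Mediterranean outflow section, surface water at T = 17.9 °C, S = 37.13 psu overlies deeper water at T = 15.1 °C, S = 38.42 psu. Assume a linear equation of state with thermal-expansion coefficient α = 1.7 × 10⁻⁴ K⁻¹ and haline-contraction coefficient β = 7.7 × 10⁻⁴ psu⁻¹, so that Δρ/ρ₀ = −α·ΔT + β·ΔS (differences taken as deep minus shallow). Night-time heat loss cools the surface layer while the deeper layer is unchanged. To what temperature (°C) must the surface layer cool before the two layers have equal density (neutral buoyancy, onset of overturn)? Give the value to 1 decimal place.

9.3 °C

Neutral buoyancy requires Δρ = 0, i.e. −α(T_deep − T_surf′) + β(S_deep − S_surf) = 0.
T_surf′ = T_deep − (β/α)·ΔS = 15.1 − (7.7 × 10⁻⁴/1.7 × 10⁻⁴)·(+1.29) = 9.257 °C.
Cooling required: 17.9 − (9.257) = 8.643 °C.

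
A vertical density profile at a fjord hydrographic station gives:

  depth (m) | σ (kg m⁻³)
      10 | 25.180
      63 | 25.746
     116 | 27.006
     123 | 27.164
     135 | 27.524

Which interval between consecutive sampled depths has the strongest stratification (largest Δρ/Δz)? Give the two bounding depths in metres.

Compute the density gradient over each adjacent pair:
  10–63 m: Δρ/Δz = 0.566/53 = 0.011 kg m⁻⁴
  63–116 m: Δρ/Δz = 1.260/53 = 0.024 kg m⁻⁴
  116–123 m: Δρ/Δz = 0.158/7 = 0.023 kg m⁻⁴
  123–135 m: Δρ/Δz = 0.360/12 = 0.030 kg m⁻⁴
The largest gradient is in the 123–135 m interval — the pycnocline.

123–135 m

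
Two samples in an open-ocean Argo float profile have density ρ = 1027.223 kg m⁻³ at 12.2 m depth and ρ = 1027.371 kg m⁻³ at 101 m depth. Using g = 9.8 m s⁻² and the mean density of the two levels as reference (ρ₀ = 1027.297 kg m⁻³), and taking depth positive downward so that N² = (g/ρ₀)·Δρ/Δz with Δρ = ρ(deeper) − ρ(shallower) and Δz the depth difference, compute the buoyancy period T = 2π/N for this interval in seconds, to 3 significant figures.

1.58 × 10³ s

Δρ = 1027.371 − 1027.223 = 0.148 kg m⁻³ over Δz = 101 − 12.2 = 88.8 m.
N² = (9.8/1027.297) × (0.148/88.8) = 1.5899 × 10⁻⁵ s⁻².
N = √(1.5899 × 10⁻⁵) = 3.9874 × 10⁻³ rad s⁻¹, so T = 2π/N = 1.5758 × 10³ s ≈ 1.58 × 10³ s.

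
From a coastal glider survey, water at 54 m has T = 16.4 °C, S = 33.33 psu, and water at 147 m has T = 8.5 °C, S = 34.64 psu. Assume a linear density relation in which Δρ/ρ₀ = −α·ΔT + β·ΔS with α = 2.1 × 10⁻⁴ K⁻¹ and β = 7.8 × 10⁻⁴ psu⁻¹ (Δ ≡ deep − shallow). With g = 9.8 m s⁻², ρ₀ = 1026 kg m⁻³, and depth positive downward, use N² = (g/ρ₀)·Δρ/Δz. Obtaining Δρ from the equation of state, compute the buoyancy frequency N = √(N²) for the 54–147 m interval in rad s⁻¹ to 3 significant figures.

0.0168 rad s⁻¹

ΔT = -7.9 K, ΔS = +1.31 psu (deep − shallow).
Δρ/ρ₀ = −αΔT + βΔS = 1.659 × 10⁻³ + 1.0218 × 10⁻³ = 2.6808 × 10⁻³, so Δρ ≈ 2.751 kg m⁻³.
N² = (g/ρ₀)·Δρ/Δz = g·(Δρ/ρ₀)/Δz = 9.8 × 2.6808 × 10⁻³ / 93 = 2.8249 × 10⁻⁴ s⁻².
N = √(2.8249 × 10⁻⁴) = 0.016807 rad s⁻¹ ≈ 0.0168 rad s⁻¹.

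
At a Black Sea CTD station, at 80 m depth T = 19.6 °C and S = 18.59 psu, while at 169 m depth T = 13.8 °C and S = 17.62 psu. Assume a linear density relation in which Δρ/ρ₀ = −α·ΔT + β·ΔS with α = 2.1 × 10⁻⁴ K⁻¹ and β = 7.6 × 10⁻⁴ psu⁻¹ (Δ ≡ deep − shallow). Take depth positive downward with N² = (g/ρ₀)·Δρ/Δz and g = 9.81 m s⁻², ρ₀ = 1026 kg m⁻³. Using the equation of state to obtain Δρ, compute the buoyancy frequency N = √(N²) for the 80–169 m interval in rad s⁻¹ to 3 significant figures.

7.28 × 10⁻³ rad s⁻¹

ΔT = -5.8 K, ΔS = -0.97 psu (deep − shallow).
Δρ/ρ₀ = −αΔT + βΔS = 1.218 × 10⁻³ − 7.372 × 10⁻⁴ = 4.808 × 10⁻⁴, so Δρ ≈ 0.4933 kg m⁻³.
N² = (g/ρ₀)·Δρ/Δz = g·(Δρ/ρ₀)/Δz = 9.81 × 4.808 × 10⁻⁴ / 89 = 5.2996 × 10⁻⁵ s⁻².
N = √(5.2996 × 10⁻⁵) = 7.2798 × 10⁻³ rad s⁻¹ ≈ 7.28 × 10⁻³ rad s⁻¹.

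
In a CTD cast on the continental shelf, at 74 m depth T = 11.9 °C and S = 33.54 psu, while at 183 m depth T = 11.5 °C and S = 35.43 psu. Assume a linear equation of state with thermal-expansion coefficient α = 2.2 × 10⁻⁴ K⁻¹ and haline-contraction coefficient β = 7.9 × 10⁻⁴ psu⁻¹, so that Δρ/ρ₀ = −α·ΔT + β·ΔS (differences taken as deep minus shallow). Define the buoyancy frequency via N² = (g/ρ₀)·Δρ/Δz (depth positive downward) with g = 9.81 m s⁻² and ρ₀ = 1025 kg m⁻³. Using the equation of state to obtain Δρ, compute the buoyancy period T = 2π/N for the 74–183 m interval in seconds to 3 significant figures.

ΔT = -0.4 K, ΔS = +1.89 psu (deep − shallow).
Δρ/ρ₀ = −αΔT + βΔS = 8.80 × 10⁻⁵ + 1.4931 × 10⁻³ = 1.5811 × 10⁻³, so Δρ ≈ 1.621 kg m⁻³.
N² = (g/ρ₀)·Δρ/Δz = g·(Δρ/ρ₀)/Δz = 9.81 × 1.5811 × 10⁻³ / 109 = 1.4230 × 10⁻⁴ s⁻².
N = √(1.4230 × 10⁻⁴) = 0.011929 rad s⁻¹ → T = 2π/N = 526.72 s ≈ 527 s.

527 s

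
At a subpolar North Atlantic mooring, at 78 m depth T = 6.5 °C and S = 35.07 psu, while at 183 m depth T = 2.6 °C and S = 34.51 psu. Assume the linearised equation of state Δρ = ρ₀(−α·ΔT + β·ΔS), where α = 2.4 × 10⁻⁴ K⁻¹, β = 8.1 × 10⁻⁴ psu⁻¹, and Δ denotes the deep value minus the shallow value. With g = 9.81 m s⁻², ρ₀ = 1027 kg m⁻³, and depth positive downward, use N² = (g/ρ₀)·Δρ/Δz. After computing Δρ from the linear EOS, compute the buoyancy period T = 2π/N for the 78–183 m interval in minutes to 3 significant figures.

15.6 min

ΔT = -3.9 K, ΔS = -0.56 psu (deep − shallow).
Δρ/ρ₀ = −αΔT + βΔS = 9.36 × 10⁻⁴ − 4.536 × 10⁻⁴ = 4.824 × 10⁻⁴, so Δρ ≈ 0.4954 kg m⁻³.
N² = (g/ρ₀)·Δρ/Δz = g·(Δρ/ρ₀)/Δz = 9.81 × 4.824 × 10⁻⁴ / 105 = 4.5070 × 10⁻⁵ s⁻².
N = √(4.5070 × 10⁻⁵) = 6.7134 × 10⁻³ rad s⁻¹ → T = 2π/N = 935.92 s = 15.599 min ≈ 15.6 min.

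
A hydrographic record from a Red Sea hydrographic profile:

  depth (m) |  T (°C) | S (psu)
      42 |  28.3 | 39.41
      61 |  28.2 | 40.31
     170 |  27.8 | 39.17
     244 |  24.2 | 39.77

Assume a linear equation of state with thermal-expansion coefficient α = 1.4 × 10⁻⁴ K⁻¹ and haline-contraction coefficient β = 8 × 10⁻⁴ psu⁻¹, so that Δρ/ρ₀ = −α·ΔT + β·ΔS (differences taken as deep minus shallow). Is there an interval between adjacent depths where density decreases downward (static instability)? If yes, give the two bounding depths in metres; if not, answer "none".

Evaluate Δρ/ρ₀ = −αΔT + βΔS across each adjacent pair:
  42–61 m: −αΔT+βΔS = −(1.4 × 10⁻⁴)(-0.1)+(8 × 10⁻⁴)(+0.90) = 7.3 × 10⁻⁴ → stable
  61–170 m: −αΔT+βΔS = −(1.4 × 10⁻⁴)(-0.4)+(8 × 10⁻⁴)(-1.14) = -8.6 × 10⁻⁴ → UNSTABLE
  170–244 m: −αΔT+βΔS = −(1.4 × 10⁻⁴)(-3.6)+(8 × 10⁻⁴)(+0.60) = 9.8 × 10⁻⁴ → stable
The 61–170 m interval has Δρ < 0: lighter water underlies denser water.

61–170 m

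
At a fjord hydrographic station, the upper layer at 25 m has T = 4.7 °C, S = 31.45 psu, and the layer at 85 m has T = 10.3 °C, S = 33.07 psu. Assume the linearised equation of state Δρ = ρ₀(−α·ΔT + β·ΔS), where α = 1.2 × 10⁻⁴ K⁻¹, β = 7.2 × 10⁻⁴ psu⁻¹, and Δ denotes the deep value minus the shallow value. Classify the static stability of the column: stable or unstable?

stable

ΔT = 10.3 − 4.7 = +5.6 K and ΔS = 33.07 − 31.45 = +1.62 psu (deep − shallow).
−αΔT = -6.72 × 10⁻⁴; βΔS = 1.1664 × 10⁻³; sum Δρ/ρ₀ = 4.944 × 10⁻⁴.
Δρ/ρ₀ > 0, so Δρ > 0: deeper water is denser → statically stable.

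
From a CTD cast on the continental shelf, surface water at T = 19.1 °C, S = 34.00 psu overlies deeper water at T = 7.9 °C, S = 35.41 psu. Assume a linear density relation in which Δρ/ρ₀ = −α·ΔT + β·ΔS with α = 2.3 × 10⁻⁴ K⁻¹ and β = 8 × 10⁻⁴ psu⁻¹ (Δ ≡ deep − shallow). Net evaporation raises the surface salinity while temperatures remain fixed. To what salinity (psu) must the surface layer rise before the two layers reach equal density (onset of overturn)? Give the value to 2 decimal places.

38.63 psu

Neutral buoyancy requires −α(T_deep − T_surf) + β(S_deep − S_surf′) = 0.
S_surf′ = S_deep − (α/β)·ΔT = 35.41 − (2.3 × 10⁻⁴/8 × 10⁻⁴)·(-11.2) = 38.6300 psu.
Increase required: 38.6300 − 34.00 = 4.6300 psu.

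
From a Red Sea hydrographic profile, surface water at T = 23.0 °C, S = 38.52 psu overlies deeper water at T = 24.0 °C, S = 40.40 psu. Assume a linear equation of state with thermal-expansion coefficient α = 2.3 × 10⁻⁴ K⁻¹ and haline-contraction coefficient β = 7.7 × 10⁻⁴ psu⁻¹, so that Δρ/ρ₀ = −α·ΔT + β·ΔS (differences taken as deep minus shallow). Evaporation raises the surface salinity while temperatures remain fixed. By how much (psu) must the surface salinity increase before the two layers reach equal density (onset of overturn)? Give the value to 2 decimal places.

Neutral buoyancy requires −α(T_deep − T_surf) + β(S_deep − S_surf′) = 0.
S_surf′ = S_deep − (α/β)·ΔT = 40.40 − (2.3 × 10⁻⁴/7.7 × 10⁻⁴)·(+1.0) = 40.1013 psu.
Increase required: 40.1013 − 38.52 = 1.5813 psu.

1.58 psu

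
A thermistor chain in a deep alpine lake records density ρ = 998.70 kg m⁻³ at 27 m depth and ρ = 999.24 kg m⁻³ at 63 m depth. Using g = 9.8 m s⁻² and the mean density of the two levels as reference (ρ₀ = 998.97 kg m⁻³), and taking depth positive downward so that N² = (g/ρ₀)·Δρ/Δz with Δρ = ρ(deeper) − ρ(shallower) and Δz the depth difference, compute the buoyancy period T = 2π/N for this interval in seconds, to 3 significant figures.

Δρ = 999.24 − 998.70 = 0.54 kg m⁻³ over Δz = 63 − 27 = 36 m.
N² = (9.8/998.97) × (0.54/36) = 1.4715 × 10⁻⁴ s⁻².
N = √(1.4715 × 10⁻⁴) = 0.012131 rad s⁻¹, so T = 2π/N = 517.94 s ≈ 518 s.

518 s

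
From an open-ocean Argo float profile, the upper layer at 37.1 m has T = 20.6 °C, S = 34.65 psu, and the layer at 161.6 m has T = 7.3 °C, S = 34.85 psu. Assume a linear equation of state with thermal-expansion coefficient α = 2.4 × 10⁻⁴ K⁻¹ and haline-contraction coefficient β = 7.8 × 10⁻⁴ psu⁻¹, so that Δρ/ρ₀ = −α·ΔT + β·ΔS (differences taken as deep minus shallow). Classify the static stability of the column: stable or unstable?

stable

ΔT = 7.3 − 20.6 = -13.3 K and ΔS = 34.85 − 34.65 = +0.20 psu (deep − shallow).
−αΔT = 3.192 × 10⁻³; βΔS = 1.56 × 10⁻⁴; sum Δρ/ρ₀ = 3.348 × 10⁻³.
Δρ/ρ₀ > 0, so Δρ > 0: deeper water is denser → statically stable.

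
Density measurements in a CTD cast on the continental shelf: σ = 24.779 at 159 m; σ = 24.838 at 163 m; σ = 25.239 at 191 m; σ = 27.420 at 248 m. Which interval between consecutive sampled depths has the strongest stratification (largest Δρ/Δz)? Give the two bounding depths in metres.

Compute the density gradient over each adjacent pair:
  159–163 m: Δρ/Δz = 0.059/4 = 0.015 kg m⁻⁴
  163–191 m: Δρ/Δz = 0.401/28 = 0.014 kg m⁻⁴
  191–248 m: Δρ/Δz = 2.181/57 = 0.038 kg m⁻⁴
The largest gradient is in the 191–248 m interval — the pycnocline.

191–248 m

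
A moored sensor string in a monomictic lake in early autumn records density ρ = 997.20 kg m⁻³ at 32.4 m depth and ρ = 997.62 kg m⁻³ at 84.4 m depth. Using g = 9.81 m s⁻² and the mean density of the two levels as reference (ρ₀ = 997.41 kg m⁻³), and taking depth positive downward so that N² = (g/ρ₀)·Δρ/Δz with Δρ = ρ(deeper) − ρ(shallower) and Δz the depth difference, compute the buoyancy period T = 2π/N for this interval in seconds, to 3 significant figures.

Δρ = 997.62 − 997.20 = 0.42 kg m⁻³ over Δz = 84.4 − 32.4 = 52 m.
N² = (9.81/997.41) × (0.42/52) = 7.9440 × 10⁻⁵ s⁻².
N = √(7.9440 × 10⁻⁵) = 8.9129 × 10⁻³ rad s⁻¹, so T = 2π/N = 704.95 s ≈ 705 s.
N² > 0, so the interval is statically stable.

705 s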